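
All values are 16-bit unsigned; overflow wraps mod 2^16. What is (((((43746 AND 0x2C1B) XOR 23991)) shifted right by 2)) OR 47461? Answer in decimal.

43746 = 1010101011100010
0x2C1B = 0010110000011011
→ AND → 0010100000000010 = 10242
23991 = 0101110110110111
→ XOR → 0111010110110101 = 30133
→ shifted right by 2 → 0001110101101101 = 7533
47461 = 1011100101100101
→ OR → 1011110101101101 = 48493

48493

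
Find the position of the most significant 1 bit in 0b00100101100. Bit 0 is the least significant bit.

0b00100101100 = 100101100
The topmost 1 is at position 8 (since 2^8 = 256 ≤ 300 < 512).

8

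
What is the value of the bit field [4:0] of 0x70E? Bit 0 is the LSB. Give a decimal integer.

14

v = 0011100001110
Shift right by 0: 0011100001110
Mask low 5 bits: 01110 = 14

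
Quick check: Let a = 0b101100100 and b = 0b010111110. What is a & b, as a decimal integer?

36

a = 101100100
b = 010111110
AND → 000100100 = 36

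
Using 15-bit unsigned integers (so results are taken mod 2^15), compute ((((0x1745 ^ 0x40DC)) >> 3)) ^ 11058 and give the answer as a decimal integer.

8641

0x1745 = 001011101000101
0x40DC = 100000011011100
→ ^ → 101011110011001 = 22425
→ >> 3 → 000101011110011 = 2803
11058 = 010101100110010
→ ^ → 010000111000001 = 8641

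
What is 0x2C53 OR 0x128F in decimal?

16095

0x2C53 = 10110001010011
0x128F = 01001010001111
 OR → 11111011011111 = 16095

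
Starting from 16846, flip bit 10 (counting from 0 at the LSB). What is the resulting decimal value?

x = 100000111001110
bit 10 is currently 0; toggle it via x ^ (1 << 10) = x ^ 1024
→ 100010111001110 = 17870

17870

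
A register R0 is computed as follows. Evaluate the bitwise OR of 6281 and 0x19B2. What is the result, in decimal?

6281 = 1100010001001
0x19B2 = 1100110110010
 OR → 1100110111011 = 6587

6587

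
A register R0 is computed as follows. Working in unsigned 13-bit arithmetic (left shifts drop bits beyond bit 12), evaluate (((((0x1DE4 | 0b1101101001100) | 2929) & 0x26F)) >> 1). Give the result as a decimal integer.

310

0x1DE4 = 1110111100100
0b1101101001100 = 1101101001100
→ | → 1111111101100 = 8172
2929 = 0101101110001
→ | → 1111111111101 = 8189
0x26F = 0001001101111
→ & → 0001001101101 = 621
→ >> 1 → 0000100110110 = 310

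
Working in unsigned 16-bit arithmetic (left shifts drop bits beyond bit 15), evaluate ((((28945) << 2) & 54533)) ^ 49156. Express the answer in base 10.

1024

28945 = 0111000100010001
→ << 2 (mod 2^16) → 1100010001000100 = 50244
54533 = 1101010100000101
→ & → 1100010000000100 = 50180
49156 = 1100000000000100
→ ^ → 0000010000000000 = 1024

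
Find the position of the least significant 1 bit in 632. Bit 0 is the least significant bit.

632 = 1001111000
Trailing zeros: 3, so the lowest set bit is bit 3 (value 8).

3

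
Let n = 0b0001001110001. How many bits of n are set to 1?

n = 1001110001
Count the 1s: 1 + 1 + 1 + 1 + 1 = 5

5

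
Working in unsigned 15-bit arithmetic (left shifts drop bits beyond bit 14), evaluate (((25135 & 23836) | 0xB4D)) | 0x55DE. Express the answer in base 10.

24543

25135 = 110001000101111
23836 = 101110100011100
→ & → 100000000001100 = 16396
0xB4D = 000101101001101
→ | → 100101101001101 = 19277
0x55DE = 101010111011110
→ | → 101111111011111 = 24543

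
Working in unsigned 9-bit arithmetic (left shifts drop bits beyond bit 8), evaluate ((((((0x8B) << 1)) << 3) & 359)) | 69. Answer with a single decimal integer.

0x8B = 010001011
→ << 1 (mod 2^9) → 100010110 = 278
→ << 3 (mod 2^9) → 010110000 = 176
359 = 101100111
→ & → 000100000 = 32
69 = 001000101
→ | → 001100101 = 101

101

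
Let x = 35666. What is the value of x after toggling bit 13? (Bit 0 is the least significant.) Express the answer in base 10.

x = 1000101101010010
bit 13 is currently 0; toggle it via x ^ (1 << 13) = x ^ 8192
→ 1010101101010010 = 43858

43858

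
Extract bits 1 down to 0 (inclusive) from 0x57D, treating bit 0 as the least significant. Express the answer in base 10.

v = 010101111101
Shift right by 0: 010101111101
Mask low 2 bits: 01 = 1

1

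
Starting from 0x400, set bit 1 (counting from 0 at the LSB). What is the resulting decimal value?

1026

x = 010000000000
bit 1 is currently 0; set it via x | (1 << 1) = x | 2
→ 010000000010 = 1026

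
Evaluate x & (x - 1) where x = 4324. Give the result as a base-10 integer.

4320

x = 1000011100100 = 4324
x - 1 = 1000011100011
AND   = 1000011100000 = 4320
(x & (x - 1) clears the lowest set bit of x.)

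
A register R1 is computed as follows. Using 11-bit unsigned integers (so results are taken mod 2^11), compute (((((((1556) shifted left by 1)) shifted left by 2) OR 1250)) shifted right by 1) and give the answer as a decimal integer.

625

1556 = 11000010100
→ shifted left by 1 (mod 2^11) → 10000101000 = 1064
→ shifted left by 2 (mod 2^11) → 00010100000 = 160
1250 = 10011100010
→ OR → 10011100010 = 1250
→ shifted right by 1 → 01001110001 = 625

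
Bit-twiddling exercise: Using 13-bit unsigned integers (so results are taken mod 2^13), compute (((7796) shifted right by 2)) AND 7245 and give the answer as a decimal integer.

1037

7796 = 1111001110100
→ shifted right by 2 → 0011110011101 = 1949
7245 = 1110001001101
→ AND → 0010000001101 = 1037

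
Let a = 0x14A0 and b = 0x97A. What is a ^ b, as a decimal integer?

7642

0x14A0 = 1010010100000
0x97A = 0100101111010
XOR → 1110111011010 = 7642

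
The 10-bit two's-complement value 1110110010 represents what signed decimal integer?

pattern = 1110110010 (MSB is 1 ⇒ negative)
Invert: 0001001101, add 1 → 0001001110 = 78, so the value is -78.
(Equivalently: 946 - 2^10 = 946 - 1024 = -78.)

-78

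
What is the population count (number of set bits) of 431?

7

431 = 110101111
Count the 1s: 1 + 1 + 1 + 1 + 1 + 1 + 1 = 7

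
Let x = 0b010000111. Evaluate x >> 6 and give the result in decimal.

2

x = 10000111
shift right by 6 → 00000010 = 2
(equivalently, floor(135 / 64))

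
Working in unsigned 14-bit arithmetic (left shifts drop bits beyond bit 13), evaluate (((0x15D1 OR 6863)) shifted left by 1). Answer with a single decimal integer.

0x15D1 = 01010111010001
6863 = 01101011001111
→ OR → 01111111011111 = 8159
→ shifted left by 1 (mod 2^14) → 11111110111110 = 16318

16318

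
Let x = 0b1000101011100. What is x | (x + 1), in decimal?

4445

x = 1000101011100 = 4444
x + 1 = 1000101011101
OR    = 1000101011101 = 4445
(x | (x + 1) sets the lowest cleared bit.)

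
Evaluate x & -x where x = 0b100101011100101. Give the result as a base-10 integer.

x = 100101011100101 = 19173
-x (two's complement) = …011010100011011
AND   = 000000000000001 = 1
(x & -x isolates the lowest set bit of x.)

1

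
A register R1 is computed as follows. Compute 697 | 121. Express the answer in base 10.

697 = 1010111001
121 = 0001111001
 OR → 1011111001 = 761

761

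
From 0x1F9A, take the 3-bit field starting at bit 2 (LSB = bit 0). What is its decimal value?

6

v = 1111110011010
Shift right by 2: 11111100110
Mask low 3 bits: 110 = 6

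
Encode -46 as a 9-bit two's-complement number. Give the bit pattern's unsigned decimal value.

466

46 in 9 bits: 000101110
Invert: 111010001
Add 1:  111010010 = 466
(Check: 2^9 - 46 = 512 - 46 = 466.)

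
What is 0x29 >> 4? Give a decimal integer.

0x29 = 101001
shift right by 4 → 000010 = 2
(equivalently, floor(41 / 16))

2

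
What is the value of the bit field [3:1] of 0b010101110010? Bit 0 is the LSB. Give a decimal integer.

v = 010101110010
Shift right by 1: 01010111001
Mask low 3 bits: 001 = 1

1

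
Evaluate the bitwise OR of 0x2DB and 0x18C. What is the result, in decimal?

991

0x2DB = 1011011011
0x18C = 0110001100
 OR → 1111011111 = 991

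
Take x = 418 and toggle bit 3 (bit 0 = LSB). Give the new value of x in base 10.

426

x = 110100010
bit 3 is currently 0; toggle it via x ^ (1 << 3) = x ^ 8
→ 110101010 = 426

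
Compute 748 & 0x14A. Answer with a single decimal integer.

72

748 = 1011101100
0x14A = 0101001010
AND → 0001001000 = 72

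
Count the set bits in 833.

833 = 1101000001
Count the 1s: 1 + 1 + 1 + 1 = 4

4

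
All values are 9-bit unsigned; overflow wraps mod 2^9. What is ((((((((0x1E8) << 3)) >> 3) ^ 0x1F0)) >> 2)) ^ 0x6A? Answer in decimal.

0x1E8 = 111101000
→ << 3 (mod 2^9) → 101000000 = 320
→ >> 3 → 000101000 = 40
0x1F0 = 111110000
→ ^ → 111011000 = 472
→ >> 2 → 001110110 = 118
0x6A = 001101010
→ ^ → 000011100 = 28

28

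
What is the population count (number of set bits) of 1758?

8

1758 = 11011011110
Count the 1s: 1 + 1 + 1 + 1 + 1 + 1 + 1 + 1 = 8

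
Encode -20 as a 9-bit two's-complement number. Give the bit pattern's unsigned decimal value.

20 in 9 bits: 000010100
Invert: 111101011
Add 1:  111101100 = 492
(Check: 2^9 - 20 = 512 - 20 = 492.)

492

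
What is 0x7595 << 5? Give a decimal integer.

0x7595 = 00000111010110010101
shift left by 5 → 11101011001010100000 = 963232
(equivalently, 30101 × 2^5 = 30101 × 32)

963232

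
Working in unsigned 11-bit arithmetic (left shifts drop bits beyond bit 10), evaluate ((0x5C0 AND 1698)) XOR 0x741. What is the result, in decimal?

961

0x5C0 = 10111000000
1698 = 11010100010
→ AND → 10010000000 = 1152
0x741 = 11101000001
→ XOR → 01111000001 = 961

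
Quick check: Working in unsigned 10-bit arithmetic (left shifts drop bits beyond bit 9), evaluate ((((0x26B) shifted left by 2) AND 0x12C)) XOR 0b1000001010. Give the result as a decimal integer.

0x26B = 1001101011
→ shifted left by 2 (mod 2^10) → 0110101100 = 428
0x12C = 0100101100
→ AND → 0100101100 = 300
0b1000001010 = 1000001010
→ XOR → 1100100110 = 806

806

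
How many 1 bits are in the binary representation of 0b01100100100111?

n = 1100100100111
Count the 1s: 1 + 1 + 1 + 1 + 1 + 1 + 1 = 7

7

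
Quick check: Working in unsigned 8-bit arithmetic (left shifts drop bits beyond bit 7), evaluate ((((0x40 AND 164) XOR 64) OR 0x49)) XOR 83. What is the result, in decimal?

26

0x40 = 01000000
164 = 10100100
→ AND → 00000000 = 0
64 = 01000000
→ XOR → 01000000 = 64
0x49 = 01001001
→ OR → 01001001 = 73
83 = 01010011
→ XOR → 00011010 = 26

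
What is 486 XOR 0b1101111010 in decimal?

668

486 = 0111100110
b = 1101111010
XOR → 1010011100 = 668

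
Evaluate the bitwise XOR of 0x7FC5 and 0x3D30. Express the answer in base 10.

0x7FC5 = 111111111000101
0x3D30 = 011110100110000
XOR → 100001011110101 = 17141

17141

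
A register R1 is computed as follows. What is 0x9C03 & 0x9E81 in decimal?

0x9C03 = 1001110000000011
0x9E81 = 1001111010000001
AND → 1001110000000001 = 39937

39937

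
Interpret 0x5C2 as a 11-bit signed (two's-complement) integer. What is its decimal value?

-574

pattern = 10111000010 (MSB is 1 ⇒ negative)
Invert: 01000111101, add 1 → 01000111110 = 574, so the value is -574.
(Equivalently: 1474 - 2^11 = 1474 - 2048 = -574.)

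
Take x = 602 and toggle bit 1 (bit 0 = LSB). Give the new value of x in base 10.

x = 1001011010
bit 1 is currently 1; toggle it via x ^ (1 << 1) = x ^ 2
→ 1001011000 = 600

600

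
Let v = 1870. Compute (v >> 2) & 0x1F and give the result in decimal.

19

v = 11101001110
Shift right by 2: 111010011
Mask low 5 bits: 10011 = 19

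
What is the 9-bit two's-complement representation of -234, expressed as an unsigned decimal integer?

278

234 in 9 bits: 011101010
Invert: 100010101
Add 1:  100010110 = 278
(Check: 2^9 - 234 = 512 - 234 = 278.)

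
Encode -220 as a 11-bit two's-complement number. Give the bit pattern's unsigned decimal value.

220 in 11 bits: 00011011100
Invert: 11100100011
Add 1:  11100100100 = 1828
(Check: 2^11 - 220 = 2048 - 220 = 1828.)

1828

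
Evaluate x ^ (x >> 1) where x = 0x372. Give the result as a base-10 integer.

x = 1101110010 = 882
x>>1 = 0110111001
XOR  = 1011001011 = 715
(x ^ (x >> 1) gives the standard binary-reflected Gray code of x.)

715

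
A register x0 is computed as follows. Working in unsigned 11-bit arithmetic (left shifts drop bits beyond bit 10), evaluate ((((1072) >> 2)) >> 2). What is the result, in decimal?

67

1072 = 10000110000
→ >> 2 → 00100001100 = 268
→ >> 2 → 00001000011 = 67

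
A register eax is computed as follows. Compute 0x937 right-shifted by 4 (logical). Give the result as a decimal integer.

0x937 = 100100110111
shift right by 4 → 000010010011 = 147
(equivalently, floor(2359 / 16))

147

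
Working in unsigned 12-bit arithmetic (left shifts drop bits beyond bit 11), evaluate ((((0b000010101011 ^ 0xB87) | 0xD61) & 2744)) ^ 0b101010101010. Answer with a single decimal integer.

0b000010101011 = 000010101011
0xB87 = 101110000111
→ ^ → 101100101100 = 2860
0xD61 = 110101100001
→ | → 111101101101 = 3949
2744 = 101010111000
→ & → 101000101000 = 2600
0b101010101010 = 101010101010
→ ^ → 000010000010 = 130

130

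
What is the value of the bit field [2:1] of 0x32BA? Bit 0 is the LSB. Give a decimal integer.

v = 11001010111010
Shift right by 1: 1100101011101
Mask low 2 bits: 01 = 1

1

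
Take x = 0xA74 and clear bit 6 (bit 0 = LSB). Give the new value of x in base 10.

x = 101001110100
bit 6 is currently 1; clear it via x & ~(1 << 6) = x & ~64
→ 101000110100 = 2612

2612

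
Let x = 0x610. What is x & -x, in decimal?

x = 11000010000 = 1552
-x (two's complement) = …00111110000
AND   = 00000010000 = 16
(x & -x isolates the lowest set bit of x.)

16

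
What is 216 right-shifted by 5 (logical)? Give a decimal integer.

6

216 = 11011000
shift right by 5 → 00000110 = 6
(equivalently, floor(216 / 32))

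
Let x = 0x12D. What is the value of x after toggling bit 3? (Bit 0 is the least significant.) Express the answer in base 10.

x = 100101101
bit 3 is currently 1; toggle it via x ^ (1 << 3) = x ^ 8
→ 100100101 = 293

293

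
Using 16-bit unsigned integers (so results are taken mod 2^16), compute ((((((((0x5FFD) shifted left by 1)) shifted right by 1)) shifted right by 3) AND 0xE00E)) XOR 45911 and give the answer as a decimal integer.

0x5FFD = 0101111111111101
→ shifted left by 1 (mod 2^16) → 1011111111111010 = 49146
→ shifted right by 1 → 0101111111111101 = 24573
→ shifted right by 3 → 0000101111111111 = 3071
0xE00E = 1110000000001110
→ AND → 0000000000001110 = 14
45911 = 1011001101010111
→ XOR → 1011001101011001 = 45913

45913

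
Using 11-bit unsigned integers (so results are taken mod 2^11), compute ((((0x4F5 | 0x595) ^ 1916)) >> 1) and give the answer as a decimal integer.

0x4F5 = 10011110101
0x595 = 10110010101
→ | → 10111110101 = 1525
1916 = 11101111100
→ ^ → 01010001001 = 649
→ >> 1 → 00101000100 = 324

324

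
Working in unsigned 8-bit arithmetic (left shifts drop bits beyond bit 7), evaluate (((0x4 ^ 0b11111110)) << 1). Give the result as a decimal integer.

244

0x4 = 00000100
0b11111110 = 11111110
→ ^ → 11111010 = 250
→ << 1 (mod 2^8) → 11110100 = 244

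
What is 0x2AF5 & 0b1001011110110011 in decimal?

0x2AF5 = 0010101011110101
b = 1001011110110011
AND → 0000001010110001 = 689

689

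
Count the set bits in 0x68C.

5

0x68C = 11010001100
Count the 1s: 1 + 1 + 1 + 1 + 1 = 5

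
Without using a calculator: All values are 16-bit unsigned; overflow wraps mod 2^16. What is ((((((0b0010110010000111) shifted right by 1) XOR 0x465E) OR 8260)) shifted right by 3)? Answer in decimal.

0b0010110010000111 = 0010110010000111
→ shifted right by 1 → 0001011001000011 = 5699
0x465E = 0100011001011110
→ XOR → 0101000000011101 = 20509
8260 = 0010000001000100
→ OR → 0111000001011101 = 28765
→ shifted right by 3 → 0000111000001011 = 3595

3595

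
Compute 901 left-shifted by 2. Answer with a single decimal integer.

3604

901 = 001110000101
shift left by 2 → 111000010100 = 3604
(equivalently, 901 × 2^2 = 901 × 4)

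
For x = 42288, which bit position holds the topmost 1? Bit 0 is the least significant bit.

15

42288 = 1010010100110000
The topmost 1 is at position 15 (since 2^15 = 32768 ≤ 42288 < 65536).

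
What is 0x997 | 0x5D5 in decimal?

0x997 = 100110010111
0x5D5 = 010111010101
 OR → 110111010111 = 3543

3543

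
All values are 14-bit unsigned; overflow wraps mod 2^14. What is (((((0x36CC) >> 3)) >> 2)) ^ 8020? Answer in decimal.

7906

0x36CC = 11011011001100
→ >> 3 → 00011011011001 = 1753
→ >> 2 → 00000110110110 = 438
8020 = 01111101010100
→ ^ → 01111011100010 = 7906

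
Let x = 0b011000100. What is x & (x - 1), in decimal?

x = 11000100 = 196
x - 1 = 11000011
AND   = 11000000 = 192
(x & (x - 1) clears the lowest set bit of x.)

192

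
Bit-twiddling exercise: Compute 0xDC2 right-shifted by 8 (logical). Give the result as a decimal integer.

13

0xDC2 = 110111000010
shift right by 8 → 000000001101 = 13
(equivalently, floor(3522 / 256))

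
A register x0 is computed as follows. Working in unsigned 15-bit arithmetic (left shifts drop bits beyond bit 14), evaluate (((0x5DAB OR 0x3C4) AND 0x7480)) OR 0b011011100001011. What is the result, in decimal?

0x5DAB = 101110110101011
0x3C4 = 000001111000100
→ OR → 101111111101111 = 24559
0x7480 = 111010010000000
→ AND → 101010010000000 = 21632
0b011011100001011 = 011011100001011
→ OR → 111011110001011 = 30603

30603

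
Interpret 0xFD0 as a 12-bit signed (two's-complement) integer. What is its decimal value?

pattern = 111111010000 (MSB is 1 ⇒ negative)
Invert: 000000101111, add 1 → 000000110000 = 48, so the value is -48.
(Equivalently: 4048 - 2^12 = 4048 - 4096 = -48.)

-48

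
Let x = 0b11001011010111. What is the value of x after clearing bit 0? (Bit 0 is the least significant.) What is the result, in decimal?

x = 11001011010111
bit 0 is currently 1; clear it via x & ~(1 << 0) = x & ~1
→ 11001011010110 = 13014

13014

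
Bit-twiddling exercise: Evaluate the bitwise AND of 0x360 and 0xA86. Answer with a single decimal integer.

0x360 = 001101100000
0xA86 = 101010000110
AND → 001000000000 = 512

512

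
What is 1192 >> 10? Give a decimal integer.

1

1192 = 10010101000
shift right by 10 → 00000000001 = 1
(equivalently, floor(1192 / 1024))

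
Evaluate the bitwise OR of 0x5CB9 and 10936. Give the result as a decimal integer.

32441

0x5CB9 = 101110010111001
10936 = 010101010111000
 OR → 111111010111001 = 32441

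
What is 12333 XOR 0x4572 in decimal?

12333 = 011000000101101
0x4572 = 100010101110010
XOR → 111010101011111 = 30047

30047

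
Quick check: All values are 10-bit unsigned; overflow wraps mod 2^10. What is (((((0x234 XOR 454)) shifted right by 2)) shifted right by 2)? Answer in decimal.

0x234 = 1000110100
454 = 0111000110
→ XOR → 1111110010 = 1010
→ shifted right by 2 → 0011111100 = 252
→ shifted right by 2 → 0000111111 = 63

63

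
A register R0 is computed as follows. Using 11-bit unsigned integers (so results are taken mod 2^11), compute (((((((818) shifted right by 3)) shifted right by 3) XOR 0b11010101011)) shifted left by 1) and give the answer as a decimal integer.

818 = 01100110010
→ shifted right by 3 → 00001100110 = 102
→ shifted right by 3 → 00000001100 = 12
0b11010101011 = 11010101011
→ XOR → 11010100111 = 1703
→ shifted left by 1 (mod 2^11) → 10101001110 = 1358

1358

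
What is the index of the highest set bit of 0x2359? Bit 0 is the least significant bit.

13

0x2359 = 10001101011001
The topmost 1 is at position 13 (since 2^13 = 8192 ≤ 9049 < 16384).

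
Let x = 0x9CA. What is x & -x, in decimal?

x = 100111001010 = 2506
-x (two's complement) = …011000110110
AND   = 000000000010 = 2
(x & -x isolates the lowest set bit of x.)

2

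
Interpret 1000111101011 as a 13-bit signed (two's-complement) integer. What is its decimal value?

pattern = 1000111101011 (MSB is 1 ⇒ negative)
Invert: 0111000010100, add 1 → 0111000010101 = 3605, so the value is -3605.
(Equivalently: 4587 - 2^13 = 4587 - 8192 = -3605.)

-3605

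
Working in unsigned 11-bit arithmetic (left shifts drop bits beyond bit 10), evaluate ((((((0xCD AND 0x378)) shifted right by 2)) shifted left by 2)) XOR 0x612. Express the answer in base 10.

1626

0xCD = 00011001101
0x378 = 01101111000
→ AND → 00001001000 = 72
→ shifted right by 2 → 00000010010 = 18
→ shifted left by 2 (mod 2^11) → 00001001000 = 72
0x612 = 11000010010
→ XOR → 11001011010 = 1626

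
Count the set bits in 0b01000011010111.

7

n = 1000011010111
Count the 1s: 1 + 1 + 1 + 1 + 1 + 1 + 1 = 7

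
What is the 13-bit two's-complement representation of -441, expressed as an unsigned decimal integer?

7751

441 in 13 bits: 0000110111001
Invert: 1111001000110
Add 1:  1111001000111 = 7751
(Check: 2^13 - 441 = 8192 - 441 = 7751.)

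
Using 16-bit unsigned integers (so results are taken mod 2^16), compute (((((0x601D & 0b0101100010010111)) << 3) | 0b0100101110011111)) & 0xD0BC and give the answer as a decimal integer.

0x601D = 0110000000011101
0b0101100010010111 = 0101100010010111
→ & → 0100000000010101 = 16405
→ << 3 (mod 2^16) → 0000000010101000 = 168
0b0100101110011111 = 0100101110011111
→ | → 0100101110111111 = 19391
0xD0BC = 1101000010111100
→ & → 0100000010111100 = 16572

16572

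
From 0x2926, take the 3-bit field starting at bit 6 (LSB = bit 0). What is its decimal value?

v = 10100100100110
Shift right by 6: 10100100
Mask low 3 bits: 100 = 4

4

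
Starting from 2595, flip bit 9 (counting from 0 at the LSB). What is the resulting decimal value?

2083

x = 0101000100011
bit 9 is currently 1; toggle it via x ^ (1 << 9) = x ^ 512
→ 0100000100011 = 2083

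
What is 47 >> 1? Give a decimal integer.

47 = 101111
shift right by 1 → 010111 = 23
(equivalently, floor(47 / 2))

23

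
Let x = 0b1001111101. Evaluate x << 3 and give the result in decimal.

5096

x = 0001001111101
shift left by 3 → 1001111101000 = 5096
(equivalently, 637 × 2^3 = 637 × 8)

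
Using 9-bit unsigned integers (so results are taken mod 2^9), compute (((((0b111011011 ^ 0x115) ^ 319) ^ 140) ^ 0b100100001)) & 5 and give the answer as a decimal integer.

0b111011011 = 111011011
0x115 = 100010101
→ ^ → 011001110 = 206
319 = 100111111
→ ^ → 111110001 = 497
140 = 010001100
→ ^ → 101111101 = 381
0b100100001 = 100100001
→ ^ → 001011100 = 92
5 = 000000101
→ & → 000000100 = 4

4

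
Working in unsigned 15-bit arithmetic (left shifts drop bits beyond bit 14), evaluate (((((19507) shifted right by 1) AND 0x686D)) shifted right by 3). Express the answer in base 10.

1025

19507 = 100110000110011
→ shifted right by 1 → 010011000011001 = 9753
0x686D = 110100001101101
→ AND → 010000000001001 = 8201
→ shifted right by 3 → 000010000000001 = 1025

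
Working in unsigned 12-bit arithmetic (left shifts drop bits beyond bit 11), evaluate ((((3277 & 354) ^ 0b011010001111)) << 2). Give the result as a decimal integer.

2876

3277 = 110011001101
354 = 000101100010
→ & → 000001000000 = 64
0b011010001111 = 011010001111
→ ^ → 011011001111 = 1743
→ << 2 (mod 2^12) → 101100111100 = 2876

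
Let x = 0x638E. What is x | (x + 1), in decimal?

x = 110001110001110 = 25486
x + 1 = 110001110001111
OR    = 110001110001111 = 25487
(x | (x + 1) sets the lowest cleared bit.)

25487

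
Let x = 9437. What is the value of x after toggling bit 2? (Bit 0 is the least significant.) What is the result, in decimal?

x = 010010011011101
bit 2 is currently 1; toggle it via x ^ (1 << 2) = x ^ 4
→ 010010011011001 = 9433

9433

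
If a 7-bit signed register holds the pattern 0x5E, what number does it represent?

pattern = 1011110 (MSB is 1 ⇒ negative)
Invert: 0100001, add 1 → 0100010 = 34, so the value is -34.
(Equivalently: 94 - 2^7 = 94 - 128 = -34.)

-34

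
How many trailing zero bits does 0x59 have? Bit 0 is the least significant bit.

0x59 = 1011001
Trailing zeros: 0, so the lowest set bit is bit 0 (value 1).

0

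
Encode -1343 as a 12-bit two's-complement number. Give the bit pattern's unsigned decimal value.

1343 in 12 bits: 010100111111
Invert: 101011000000
Add 1:  101011000001 = 2753
(Check: 2^12 - 1343 = 4096 - 1343 = 2753.)

2753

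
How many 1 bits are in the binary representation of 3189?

7

3189 = 110001110101
Count the 1s: 1 + 1 + 1 + 1 + 1 + 1 + 1 = 7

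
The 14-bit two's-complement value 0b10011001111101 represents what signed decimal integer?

-6531

pattern = 10011001111101 (MSB is 1 ⇒ negative)
Invert: 01100110000010, add 1 → 01100110000011 = 6531, so the value is -6531.
(Equivalently: 9853 - 2^14 = 9853 - 16384 = -6531.)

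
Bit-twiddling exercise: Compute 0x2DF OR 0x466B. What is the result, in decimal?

0x2DF = 000001011011111
0x466B = 100011001101011
 OR → 100011011111111 = 18175

18175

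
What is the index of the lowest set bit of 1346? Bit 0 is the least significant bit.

1

1346 = 10101000010
Trailing zeros: 1, so the lowest set bit is bit 1 (value 2).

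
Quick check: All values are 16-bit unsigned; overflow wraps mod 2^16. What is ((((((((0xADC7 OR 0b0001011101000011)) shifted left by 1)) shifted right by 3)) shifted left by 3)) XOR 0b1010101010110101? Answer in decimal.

54589

0xADC7 = 1010110111000111
0b0001011101000011 = 0001011101000011
→ OR → 1011111111000111 = 49095
→ shifted left by 1 (mod 2^16) → 0111111110001110 = 32654
→ shifted right by 3 → 0000111111110001 = 4081
→ shifted left by 3 (mod 2^16) → 0111111110001000 = 32648
0b1010101010110101 = 1010101010110101
→ XOR → 1101010100111101 = 54589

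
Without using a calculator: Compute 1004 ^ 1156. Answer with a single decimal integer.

1004 = 01111101100
1156 = 10010000100
XOR → 11101101000 = 1896

1896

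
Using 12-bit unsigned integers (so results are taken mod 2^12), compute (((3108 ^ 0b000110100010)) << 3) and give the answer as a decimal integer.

3108 = 110000100100
0b000110100010 = 000110100010
→ ^ → 110110000110 = 3462
→ << 3 (mod 2^12) → 110000110000 = 3120

3120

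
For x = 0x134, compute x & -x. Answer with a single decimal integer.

4

x = 100110100 = 308
-x (two's complement) = …011001100
AND   = 000000100 = 4
(x & -x isolates the lowest set bit of x.)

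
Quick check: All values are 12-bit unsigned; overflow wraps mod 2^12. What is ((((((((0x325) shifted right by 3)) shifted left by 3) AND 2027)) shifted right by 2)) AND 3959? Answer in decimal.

64

0x325 = 001100100101
→ shifted right by 3 → 000001100100 = 100
→ shifted left by 3 (mod 2^12) → 001100100000 = 800
2027 = 011111101011
→ AND → 001100100000 = 800
→ shifted right by 2 → 000011001000 = 200
3959 = 111101110111
→ AND → 000001000000 = 64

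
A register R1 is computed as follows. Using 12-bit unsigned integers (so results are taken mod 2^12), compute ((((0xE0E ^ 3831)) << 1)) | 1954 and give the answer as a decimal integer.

2034

0xE0E = 111000001110
3831 = 111011110111
→ ^ → 000011111001 = 249
→ << 1 (mod 2^12) → 000111110010 = 498
1954 = 011110100010
→ | → 011111110010 = 2034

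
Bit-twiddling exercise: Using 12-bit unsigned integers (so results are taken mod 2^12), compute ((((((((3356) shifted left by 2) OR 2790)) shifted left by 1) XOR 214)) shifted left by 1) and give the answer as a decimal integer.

3356 = 110100011100
→ shifted left by 2 (mod 2^12) → 010001110000 = 1136
2790 = 101011100110
→ OR → 111011110110 = 3830
→ shifted left by 1 (mod 2^12) → 110111101100 = 3564
214 = 000011010110
→ XOR → 110100111010 = 3386
→ shifted left by 1 (mod 2^12) → 101001110100 = 2676

2676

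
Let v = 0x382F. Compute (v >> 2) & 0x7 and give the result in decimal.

3

v = 0011100000101111
Shift right by 2: 00111000001011
Mask low 3 bits: 011 = 3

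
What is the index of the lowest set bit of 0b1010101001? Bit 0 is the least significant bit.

0b1010101001 = 1010101001
Trailing zeros: 0, so the lowest set bit is bit 0 (value 1).

0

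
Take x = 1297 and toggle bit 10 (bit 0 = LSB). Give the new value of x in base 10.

x = 010100010001
bit 10 is currently 1; toggle it via x ^ (1 << 10) = x ^ 1024
→ 000100010001 = 273

273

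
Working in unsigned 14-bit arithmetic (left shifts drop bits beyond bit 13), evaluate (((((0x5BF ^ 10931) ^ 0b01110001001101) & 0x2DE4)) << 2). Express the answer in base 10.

1280

0x5BF = 00010110111111
10931 = 10101010110011
→ ^ → 10111100001100 = 12044
0b01110001001101 = 01110001001101
→ ^ → 11001101000001 = 13121
0x2DE4 = 10110111100100
→ & → 10000101000000 = 8512
→ << 2 (mod 2^14) → 00010100000000 = 1280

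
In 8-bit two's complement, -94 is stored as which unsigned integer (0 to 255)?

162

94 in 8 bits: 01011110
Invert: 10100001
Add 1:  10100010 = 162
(Check: 2^8 - 94 = 256 - 94 = 162.)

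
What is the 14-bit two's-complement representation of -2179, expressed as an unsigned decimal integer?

2179 in 14 bits: 00100010000011
Invert: 11011101111100
Add 1:  11011101111101 = 14205
(Check: 2^14 - 2179 = 16384 - 2179 = 14205.)

14205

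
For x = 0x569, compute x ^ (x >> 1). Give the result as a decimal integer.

2013

x = 10101101001 = 1385
x>>1 = 01010110100
XOR  = 11111011101 = 2013
(x ^ (x >> 1) gives the standard binary-reflected Gray code of x.)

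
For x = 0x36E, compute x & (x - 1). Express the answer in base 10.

876

x = 1101101110 = 878
x - 1 = 1101101101
AND   = 1101101100 = 876
(x & (x - 1) clears the lowest set bit of x.)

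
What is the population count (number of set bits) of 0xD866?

8

0xD866 = 1101100001100110
Count the 1s: 1 + 1 + 1 + 1 + 1 + 1 + 1 + 1 = 8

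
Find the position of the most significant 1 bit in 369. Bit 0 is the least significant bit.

369 = 101110001
The topmost 1 is at position 8 (since 2^8 = 256 ≤ 369 < 512).

8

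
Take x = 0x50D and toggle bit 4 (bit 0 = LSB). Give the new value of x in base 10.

1309

x = 10100001101
bit 4 is currently 0; toggle it via x ^ (1 << 4) = x ^ 16
→ 10100011101 = 1309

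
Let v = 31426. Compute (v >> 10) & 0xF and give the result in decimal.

14

v = 111101011000010
Shift right by 10: 11110
Mask low 4 bits: 1110 = 14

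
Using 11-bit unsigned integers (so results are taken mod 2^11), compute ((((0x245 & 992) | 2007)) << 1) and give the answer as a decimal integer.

1966

0x245 = 01001000101
992 = 01111100000
→ & → 01001000000 = 576
2007 = 11111010111
→ | → 11111010111 = 2007
→ << 1 (mod 2^11) → 11110101110 = 1966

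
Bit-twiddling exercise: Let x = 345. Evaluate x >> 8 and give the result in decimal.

1

345 = 101011001
shift right by 8 → 000000001 = 1
(equivalently, floor(345 / 256))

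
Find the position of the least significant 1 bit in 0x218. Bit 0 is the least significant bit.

0x218 = 1000011000
Trailing zeros: 3, so the lowest set bit is bit 3 (value 8).

3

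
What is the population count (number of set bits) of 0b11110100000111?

n = 11110100000111
Count the 1s: 1 + 1 + 1 + 1 + 1 + 1 + 1 + 1 = 8

8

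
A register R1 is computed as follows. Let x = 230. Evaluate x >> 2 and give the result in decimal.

230 = 11100110
shift right by 2 → 00111001 = 57
(equivalently, floor(230 / 4))

57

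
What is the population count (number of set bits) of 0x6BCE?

0x6BCE = 110101111001110
Count the 1s: 1 + 1 + 1 + 1 + 1 + 1 + 1 + 1 + 1 + 1 = 10

10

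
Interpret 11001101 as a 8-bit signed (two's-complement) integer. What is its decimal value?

-51

pattern = 11001101 (MSB is 1 ⇒ negative)
Invert: 00110010, add 1 → 00110011 = 51, so the value is -51.
(Equivalently: 205 - 2^8 = 205 - 256 = -51.)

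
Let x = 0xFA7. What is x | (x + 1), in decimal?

4015

x = 111110100111 = 4007
x + 1 = 111110101000
OR    = 111110101111 = 4015
(x | (x + 1) sets the lowest cleared bit.)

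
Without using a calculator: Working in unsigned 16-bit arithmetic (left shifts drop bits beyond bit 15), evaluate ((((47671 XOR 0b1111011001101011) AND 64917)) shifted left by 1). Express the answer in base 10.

47671 = 1011101000110111
0b1111011001101011 = 1111011001101011
→ XOR → 0100110001011100 = 19548
64917 = 1111110110010101
→ AND → 0100110000010100 = 19476
→ shifted left by 1 (mod 2^16) → 1001100000101000 = 38952

38952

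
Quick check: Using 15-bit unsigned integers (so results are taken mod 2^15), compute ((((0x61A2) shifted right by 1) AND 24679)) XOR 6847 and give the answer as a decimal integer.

15102

0x61A2 = 110000110100010
→ shifted right by 1 → 011000011010001 = 12497
24679 = 110000001100111
→ AND → 010000001000001 = 8257
6847 = 001101010111111
→ XOR → 011101011111110 = 15102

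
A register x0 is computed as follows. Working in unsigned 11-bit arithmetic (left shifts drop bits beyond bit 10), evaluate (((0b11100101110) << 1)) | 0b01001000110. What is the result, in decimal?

0b11100101110 = 11100101110
→ << 1 (mod 2^11) → 11001011100 = 1628
0b01001000110 = 01001000110
→ | → 11001011110 = 1630

1630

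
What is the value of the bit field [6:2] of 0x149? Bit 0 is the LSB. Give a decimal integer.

v = 0101001001
Shift right by 2: 01010010
Mask low 5 bits: 10010 = 18

18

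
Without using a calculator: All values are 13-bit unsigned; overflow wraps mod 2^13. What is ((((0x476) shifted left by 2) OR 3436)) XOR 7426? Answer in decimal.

254

0x476 = 0010001110110
→ shifted left by 2 (mod 2^13) → 1000111011000 = 4568
3436 = 0110101101100
→ OR → 1110111111100 = 7676
7426 = 1110100000010
→ XOR → 0000011111110 = 254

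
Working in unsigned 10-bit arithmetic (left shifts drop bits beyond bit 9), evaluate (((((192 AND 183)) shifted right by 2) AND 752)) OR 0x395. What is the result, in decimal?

949

192 = 0011000000
183 = 0010110111
→ AND → 0010000000 = 128
→ shifted right by 2 → 0000100000 = 32
752 = 1011110000
→ AND → 0000100000 = 32
0x395 = 1110010101
→ OR → 1110110101 = 949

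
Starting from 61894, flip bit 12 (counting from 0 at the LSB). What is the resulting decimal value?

x = 1111000111000110
bit 12 is currently 1; toggle it via x ^ (1 << 12) = x ^ 4096
→ 1110000111000110 = 57798

57798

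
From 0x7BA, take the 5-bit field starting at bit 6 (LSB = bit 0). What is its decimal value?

v = 11110111010
Shift right by 6: 11110
Mask low 5 bits: 11110 = 30

30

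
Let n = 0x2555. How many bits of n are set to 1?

0x2555 = 10010101010101
Count the 1s: 1 + 1 + 1 + 1 + 1 + 1 + 1 = 7

7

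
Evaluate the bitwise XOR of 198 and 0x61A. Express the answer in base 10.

1756

198 = 00011000110
0x61A = 11000011010
XOR → 11011011100 = 1756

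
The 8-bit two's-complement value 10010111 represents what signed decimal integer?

pattern = 10010111 (MSB is 1 ⇒ negative)
Invert: 01101000, add 1 → 01101001 = 105, so the value is -105.
(Equivalently: 151 - 2^8 = 151 - 256 = -105.)

-105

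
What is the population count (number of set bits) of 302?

302 = 100101110
Count the 1s: 1 + 1 + 1 + 1 + 1 = 5

5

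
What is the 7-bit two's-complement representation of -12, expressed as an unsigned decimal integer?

116

12 in 7 bits: 0001100
Invert: 1110011
Add 1:  1110100 = 116
(Check: 2^7 - 12 = 128 - 12 = 116.)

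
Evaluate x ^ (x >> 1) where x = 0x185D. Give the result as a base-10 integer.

x = 1100001011101 = 6237
x>>1 = 0110000101110
XOR  = 1010001110011 = 5235
(x ^ (x >> 1) gives the standard binary-reflected Gray code of x.)

5235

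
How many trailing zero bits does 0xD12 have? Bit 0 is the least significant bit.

1

0xD12 = 110100010010
Trailing zeros: 1, so the lowest set bit is bit 1 (value 2).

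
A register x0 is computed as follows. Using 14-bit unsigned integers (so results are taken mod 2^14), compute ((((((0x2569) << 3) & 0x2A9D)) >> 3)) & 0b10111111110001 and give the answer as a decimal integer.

1345

0x2569 = 10010101101001
→ << 3 (mod 2^14) → 10101101001000 = 11080
0x2A9D = 10101010011101
→ & → 10101000001000 = 10760
→ >> 3 → 00010101000001 = 1345
0b10111111110001 = 10111111110001
→ & → 00010101000001 = 1345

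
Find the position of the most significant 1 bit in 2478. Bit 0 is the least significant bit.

2478 = 100110101110
The topmost 1 is at position 11 (since 2^11 = 2048 ≤ 2478 < 4096).

11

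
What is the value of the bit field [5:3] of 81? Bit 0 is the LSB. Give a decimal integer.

2

v = 0001010001
Shift right by 3: 0001010
Mask low 3 bits: 010 = 2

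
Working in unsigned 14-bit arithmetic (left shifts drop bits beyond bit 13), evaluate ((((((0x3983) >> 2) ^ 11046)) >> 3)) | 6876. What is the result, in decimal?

0x3983 = 11100110000011
→ >> 2 → 00111001100000 = 3680
11046 = 10101100100110
→ ^ → 10010101000110 = 9542
→ >> 3 → 00010010101000 = 1192
6876 = 01101011011100
→ | → 01111011111100 = 7932

7932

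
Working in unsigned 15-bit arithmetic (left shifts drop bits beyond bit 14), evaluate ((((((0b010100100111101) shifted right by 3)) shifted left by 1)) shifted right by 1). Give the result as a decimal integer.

1319

0b010100100111101 = 010100100111101
→ shifted right by 3 → 000010100100111 = 1319
→ shifted left by 1 (mod 2^15) → 000101001001110 = 2638
→ shifted right by 1 → 000010100100111 = 1319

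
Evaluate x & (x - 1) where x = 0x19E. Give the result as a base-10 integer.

412

x = 110011110 = 414
x - 1 = 110011101
AND   = 110011100 = 412
(x & (x - 1) clears the lowest set bit of x.)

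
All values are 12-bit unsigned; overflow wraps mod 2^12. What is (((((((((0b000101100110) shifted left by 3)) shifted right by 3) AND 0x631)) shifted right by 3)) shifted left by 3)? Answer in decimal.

0b000101100110 = 000101100110
→ shifted left by 3 (mod 2^12) → 101100110000 = 2864
→ shifted right by 3 → 000101100110 = 358
0x631 = 011000110001
→ AND → 000000100000 = 32
→ shifted right by 3 → 000000000100 = 4
→ shifted left by 3 (mod 2^12) → 000000100000 = 32

32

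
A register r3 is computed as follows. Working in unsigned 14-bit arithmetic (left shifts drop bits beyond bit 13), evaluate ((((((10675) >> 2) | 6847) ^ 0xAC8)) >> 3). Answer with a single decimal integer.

518

10675 = 10100110110011
→ >> 2 → 00101001101100 = 2668
6847 = 01101010111111
→ | → 01101011111111 = 6911
0xAC8 = 00101011001000
→ ^ → 01000000110111 = 4151
→ >> 3 → 00001000000110 = 518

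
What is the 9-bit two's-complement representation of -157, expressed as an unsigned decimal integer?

355

157 in 9 bits: 010011101
Invert: 101100010
Add 1:  101100011 = 355
(Check: 2^9 - 157 = 512 - 157 = 355.)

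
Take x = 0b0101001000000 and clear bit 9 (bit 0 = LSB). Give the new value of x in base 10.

x = 0101001000000
bit 9 is currently 1; clear it via x & ~(1 << 9) = x & ~512
→ 0100001000000 = 2112

2112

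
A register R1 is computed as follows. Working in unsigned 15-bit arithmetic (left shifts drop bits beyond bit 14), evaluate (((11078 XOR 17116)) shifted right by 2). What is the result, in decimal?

6758

11078 = 010101101000110
17116 = 100001011011100
→ XOR → 110100110011010 = 27034
→ shifted right by 2 → 001101001100110 = 6758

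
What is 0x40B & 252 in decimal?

0x40B = 10000001011
252 = 00011111100
AND → 00000001000 = 8

8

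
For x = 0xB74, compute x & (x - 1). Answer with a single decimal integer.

2928

x = 101101110100 = 2932
x - 1 = 101101110011
AND   = 101101110000 = 2928
(x & (x - 1) clears the lowest set bit of x.)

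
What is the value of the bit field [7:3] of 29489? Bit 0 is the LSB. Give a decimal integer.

v = 111001100110001
Shift right by 3: 111001100110
Mask low 5 bits: 00110 = 6

6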